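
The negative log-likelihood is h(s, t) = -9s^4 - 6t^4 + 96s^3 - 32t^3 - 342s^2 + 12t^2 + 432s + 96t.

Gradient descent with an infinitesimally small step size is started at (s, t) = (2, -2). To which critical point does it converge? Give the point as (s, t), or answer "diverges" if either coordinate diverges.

h is separable, so gradient descent decouples: s follows -∂h/∂s, t follows -∂h/∂t.
∂h/∂s = -36(s - 4)(s - 3)(s - 1); at s=2 this is -72, so s increases.
∂h/∂t = -24(t - 1)(t + 1)(t + 4); at t=-2 this is -144, so t increases.
s converges to its nearest critical value 3 (a local min of the s-part); t converges to -1. The iterate converges to (3, -1).

(3, -1)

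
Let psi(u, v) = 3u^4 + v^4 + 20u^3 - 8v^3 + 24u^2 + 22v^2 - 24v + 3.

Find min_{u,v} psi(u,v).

psi(u,v) separates as P(u) + Q(v) + 3, so its minimum is min P + min Q + 3.
P'(u) = 12u(u + 1)(u + 4) vanishes at u ∈ {-4, -1, 0}; Q'(v) = 4(v - 3)(v - 2)(v - 1) vanishes at v ∈ {1, 2, 3}.
Local minima of P (where P''>0): P(-4)=-128, P(0)=0. Local minima of Q: Q(1)=-9, Q(3)=-9.
So the global minimum of psi is P(-4) + Q(1) + 3 = -128 − 9 + 3 = -134, attained at (-4, 1).

-134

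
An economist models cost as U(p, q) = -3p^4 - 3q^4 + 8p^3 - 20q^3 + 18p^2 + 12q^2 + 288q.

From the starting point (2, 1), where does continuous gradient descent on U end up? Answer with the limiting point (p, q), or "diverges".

U is separable, so gradient descent decouples: p follows -∂U/∂p, q follows -∂U/∂q.
∂U/∂p = -12p(p - 3)(p + 1); at p=2 this is 72, so p decreases.
∂U/∂q = -12(q - 2)(q + 3)(q + 4); at q=1 this is 240, so q decreases.
p converges to its nearest critical value 0 (a local min of the p-part); q converges to -3. The iterate converges to (0, -3).

(0, -3)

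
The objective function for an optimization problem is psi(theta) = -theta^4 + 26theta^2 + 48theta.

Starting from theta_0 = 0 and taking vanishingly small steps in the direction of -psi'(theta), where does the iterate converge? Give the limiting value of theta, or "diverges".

psi'(theta) = -4(theta - 4)(theta + 1)(theta + 3), so psi'(0) = 48.
Gradient descent moves in the -psi' direction, i.e. theta is decreasing.
The nearest critical point in that direction is theta = -1, where psi'' = 40 > 0 (a local minimum). The iterate converges there.

-1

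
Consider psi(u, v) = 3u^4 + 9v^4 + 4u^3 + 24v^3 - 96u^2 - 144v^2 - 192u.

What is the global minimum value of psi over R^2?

psi(u,v) separates as P(u) + Q(v), so its minimum is min P + min Q.
P'(u) = 12(u - 4)(u + 1)(u + 4) vanishes at u ∈ {-4, -1, 4}; Q'(v) = 36v(v - 2)(v + 4) vanishes at v ∈ {-4, 0, 2}.
Local minima of P (where P''>0): P(-4)=-256, P(4)=-1280. Local minima of Q: Q(-4)=-1536, Q(2)=-240.
So the global minimum of psi is P(4) + Q(-4) = -1280 − 1536 = -2816, attained at (4, -4).

-2816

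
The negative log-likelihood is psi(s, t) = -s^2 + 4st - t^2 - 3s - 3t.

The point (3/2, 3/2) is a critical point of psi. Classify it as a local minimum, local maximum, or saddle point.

The Hessian of psi is constant: H = [[-2, 4], [4, -2]].
det(H) = (-2)·(-2) − 4² = -12.
Since det(H) < 0, H is indefinite and the critical point is a saddle point.

saddle point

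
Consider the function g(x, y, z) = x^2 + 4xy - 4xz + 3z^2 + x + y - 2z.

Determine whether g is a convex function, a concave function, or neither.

neither

g is quadratic, so its Hessian is the constant matrix H = [[2, 4, -4], [4, 0, 0], [-4, 0, 6]].
Leading principal minors: 2, -16, -96.
Neither pattern holds ⇒ H is indefinite ⇒ neither convex nor concave.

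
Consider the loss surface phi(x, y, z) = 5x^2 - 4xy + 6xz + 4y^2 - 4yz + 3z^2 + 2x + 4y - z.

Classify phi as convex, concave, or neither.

phi is quadratic, so its Hessian is the constant matrix H = [[10, -4, 6], [-4, 8, -4], [6, -4, 6]].
Leading principal minors: 10, 64, 128.
All positive ⇒ H ≻ 0 ⇒ convex.

convex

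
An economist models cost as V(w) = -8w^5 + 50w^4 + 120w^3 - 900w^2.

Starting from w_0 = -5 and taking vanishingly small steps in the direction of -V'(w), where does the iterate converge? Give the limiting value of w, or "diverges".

V'(w) = -40w(w - 5)(w - 3)(w + 3), so V'(-5) = -32000.
Gradient descent moves in the -V' direction, i.e. w is increasing.
The nearest critical point in that direction is w = -3, where V'' = 5760 > 0 (a local minimum). The iterate converges there.

-3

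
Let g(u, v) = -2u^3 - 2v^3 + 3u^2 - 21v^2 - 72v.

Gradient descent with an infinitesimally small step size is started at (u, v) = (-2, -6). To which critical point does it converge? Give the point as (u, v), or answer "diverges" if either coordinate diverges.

(0, -4)

g is separable, so gradient descent decouples: u follows -∂g/∂u, v follows -∂g/∂v.
∂g/∂u = -6u(u - 1); at u=-2 this is -36, so u increases.
∂g/∂v = -6(v + 3)(v + 4); at v=-6 this is -36, so v increases.
u converges to its nearest critical value 0 (a local min of the u-part); v converges to -4. The iterate converges to (0, -4).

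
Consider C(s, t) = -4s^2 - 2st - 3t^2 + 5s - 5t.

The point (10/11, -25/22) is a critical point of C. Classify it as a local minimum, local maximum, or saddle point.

local maximum

The Hessian of C is constant: H = [[-8, -2], [-2, -6]].
det(H) = (-8)·(-6) − (-2)² = 44.
det(H) > 0 and tr(H) = -14 < 0, so H is negative definite and the point is a local maximum.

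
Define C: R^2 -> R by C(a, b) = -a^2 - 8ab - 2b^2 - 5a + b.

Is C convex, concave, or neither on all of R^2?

C is quadratic, so its Hessian is the constant matrix H = [[-2, -8], [-8, -4]].
det(H) = -56, tr(H) = -6.
det(H) < 0, so H is indefinite: neither convex nor concave.

neither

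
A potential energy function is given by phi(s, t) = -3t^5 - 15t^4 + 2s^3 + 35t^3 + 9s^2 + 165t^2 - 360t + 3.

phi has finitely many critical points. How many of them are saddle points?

phi separates as a function of s plus a function of t, so ∇phi=0 decouples.
∂phi/∂s = 6s(s + 3) = 0 at s ∈ {-3, 0}; ∂phi/∂t = -15(t - 2)(t - 1)(t + 3)(t + 4) = 0 at t ∈ {-4, -3, 1, 2}.
The Hessian is diagonal: diag(phi_ss, phi_tt). Second derivatives: phi_ss(-3)=-18, phi_ss(0)=18; phi_tt(-4)=450, phi_tt(-3)=-300, phi_tt(1)=300, phi_tt(2)=-450.
Saddle points occur where the two diagonal entries have opposite signs: (-3, -4), (-3, 1), (0, -3), (0, 2). Count: 4.

4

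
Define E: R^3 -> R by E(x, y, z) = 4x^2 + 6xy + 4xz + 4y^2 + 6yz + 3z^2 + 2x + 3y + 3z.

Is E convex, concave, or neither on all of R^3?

E is quadratic, so its Hessian is the constant matrix H = [[8, 6, 4], [6, 8, 6], [4, 6, 6]].
Leading principal minors: 8, 28, 40.
All positive ⇒ H ≻ 0 ⇒ convex.

convex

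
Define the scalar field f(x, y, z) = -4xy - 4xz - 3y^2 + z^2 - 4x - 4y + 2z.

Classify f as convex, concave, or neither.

neither

f is quadratic, so its Hessian is the constant matrix H = [[0, -4, -4], [-4, -6, 0], [-4, 0, 2]].
Leading principal minors: 0, -16, 64.
Neither pattern holds ⇒ H is indefinite ⇒ neither convex nor concave.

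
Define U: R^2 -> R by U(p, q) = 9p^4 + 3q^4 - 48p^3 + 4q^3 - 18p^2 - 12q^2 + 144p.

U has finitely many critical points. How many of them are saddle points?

U separates as a function of p plus a function of q, so ∇U=0 decouples.
∂U/∂p = 36(p - 4)(p - 1)(p + 1) = 0 at p ∈ {-1, 1, 4}; ∂U/∂q = 12q(q - 1)(q + 2) = 0 at q ∈ {-2, 0, 1}.
The Hessian is diagonal: diag(U_pp, U_qq). Second derivatives: U_pp(-1)=360, U_pp(1)=-216, U_pp(4)=540; U_qq(-2)=72, U_qq(0)=-24, U_qq(1)=36.
Saddle points occur where the two diagonal entries have opposite signs: (-1, 0), (1, -2), (1, 1), (4, 0). Count: 4.

4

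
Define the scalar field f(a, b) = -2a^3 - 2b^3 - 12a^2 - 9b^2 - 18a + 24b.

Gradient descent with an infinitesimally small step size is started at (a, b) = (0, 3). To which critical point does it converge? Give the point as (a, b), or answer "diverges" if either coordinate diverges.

diverges

f is separable, so gradient descent decouples: a follows -∂f/∂a, b follows -∂f/∂b.
∂f/∂a = -6(a + 1)(a + 3); at a=0 this is -18, so a increases.
∂f/∂b = -6(b - 1)(b + 4); at b=3 this is -84, so b increases.
The a-coordinate has no critical point in that direction and runs off to infinity.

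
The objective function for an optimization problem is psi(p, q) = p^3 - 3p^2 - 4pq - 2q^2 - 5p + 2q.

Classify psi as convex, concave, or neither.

neither

The term p^3 is cubic, so the Hessian is not constant.
∂²psi/∂p² = 6p - 6, which takes both signs as p varies (negative for sufficiently negative p). A diagonal entry of the Hessian changing sign means the Hessian is neither positive- nor negative-semidefinite on all of R^2.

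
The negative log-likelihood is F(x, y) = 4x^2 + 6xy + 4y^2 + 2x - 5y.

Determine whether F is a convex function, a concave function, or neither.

convex

F is quadratic, so its Hessian is the constant matrix H = [[8, 6], [6, 8]].
det(H) = 28, tr(H) = 16.
det(H) > 0 and tr(H) > 0, so H is positive definite everywhere: convex.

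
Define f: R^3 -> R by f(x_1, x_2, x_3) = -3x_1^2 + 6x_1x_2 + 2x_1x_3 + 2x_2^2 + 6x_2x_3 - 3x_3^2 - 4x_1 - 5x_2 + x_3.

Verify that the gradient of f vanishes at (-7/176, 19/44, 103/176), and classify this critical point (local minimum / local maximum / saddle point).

∇f = (-6x_1 + 6x_2 + 2x_3 - 4, 6x_1 + 4x_2 + 6x_3 - 5, 2x_1 + 6x_2 - 6x_3 + 1); substituting (-7/176, 19/44, 103/176) gives ∇f = (0, 0, 0), so (-7/176, 19/44, 103/176) is indeed a critical point.
The Hessian is constant: H = [[-6, 6, 2], [6, 4, 6], [2, 6, -6]].
Leading principal minors: Δ₁ = -6, Δ₂ = -60, Δ₃ = 704.
The minors fit neither the all-positive nor the alternating-sign pattern, so H is indefinite: a saddle point.

saddle point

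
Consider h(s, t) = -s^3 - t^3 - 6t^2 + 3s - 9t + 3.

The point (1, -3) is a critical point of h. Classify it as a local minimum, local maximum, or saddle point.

saddle point

The mixed partial ∂²h/∂s∂t is 0, so the Hessian at any point is diag(h_ss, h_tt) = diag(-6s, -6(t + 2)).
At (1, -3): H = diag(-6, 6).
The eigenvalues have opposite signs, so H is indefinite: a saddle point.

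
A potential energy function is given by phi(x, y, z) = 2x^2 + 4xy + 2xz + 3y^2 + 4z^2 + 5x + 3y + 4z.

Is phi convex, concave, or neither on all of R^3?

phi is quadratic, so its Hessian is the constant matrix H = [[4, 4, 2], [4, 6, 0], [2, 0, 8]].
Leading principal minors: 4, 8, 40.
All positive ⇒ H ≻ 0 ⇒ convex.

convex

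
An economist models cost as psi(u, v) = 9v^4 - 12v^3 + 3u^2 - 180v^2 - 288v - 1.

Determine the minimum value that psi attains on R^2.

-2497

psi(u,v) separates as P(u) + Q(v) − 1, so its minimum is min P + min Q − 1.
P'(u) = 6u vanishes at u ∈ {0}; Q'(v) = 36(v - 4)(v + 1)(v + 2) vanishes at v ∈ {-2, -1, 4}.
Local minima of P (where P''>0): P(0)=0. Local minima of Q: Q(-2)=96, Q(4)=-2496.
So the global minimum of psi is P(0) + Q(4) − 1 = 0 − 2496 − 1 = -2497, attained at (0, 4).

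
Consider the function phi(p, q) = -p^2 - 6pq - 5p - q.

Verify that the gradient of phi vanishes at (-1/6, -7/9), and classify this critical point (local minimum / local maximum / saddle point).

∇phi = (-2p - 6q - 5, -6p - 1); substituting (-1/6, -7/9) gives ∇phi = (0, 0), so (-1/6, -7/9) is indeed a critical point.
The Hessian of phi is constant: H = [[-2, -6], [-6, 0]].
det(H) = (-2)·0 − (-6)² = -36.
Since det(H) < 0, H is indefinite and the critical point is a saddle point.

saddle point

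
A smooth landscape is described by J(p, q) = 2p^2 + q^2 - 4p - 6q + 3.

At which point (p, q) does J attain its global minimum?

J(p,q) separates as A(p) + B(q) + 3, so its minimum is min A + min B + 3.
A'(p) = 4p - 4 vanishes at p ∈ {1}; B'(q) = 2q - 6 vanishes at q ∈ {3}.
Local minima of A (where A''>0): A(1)=-2. Local minima of B: B(3)=-9.
So the global minimum of J is A(1) + B(3) + 3 = -2 − 9 + 3 = -8, attained at (1, 3).

(1, 3)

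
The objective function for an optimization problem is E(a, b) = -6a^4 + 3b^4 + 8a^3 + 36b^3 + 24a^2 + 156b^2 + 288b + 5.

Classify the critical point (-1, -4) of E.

The mixed partial ∂²E/∂a∂b is 0, so the Hessian at any point is diag(E_aa, E_bb) = diag(24(-3a^2 + 2a + 2), 12(3b^2 + 18b + 26)).
At (-1, -4): H = diag(-72, 24).
The eigenvalues have opposite signs, so H is indefinite: a saddle point.

saddle point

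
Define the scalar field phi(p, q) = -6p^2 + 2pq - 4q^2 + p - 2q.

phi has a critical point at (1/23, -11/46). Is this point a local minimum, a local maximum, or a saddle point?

local maximum

The Hessian of phi is constant: H = [[-12, 2], [2, -8]].
det(H) = (-12)·(-8) − 2² = 92.
det(H) > 0 and tr(H) = -20 < 0, so H is negative definite and the point is a local maximum.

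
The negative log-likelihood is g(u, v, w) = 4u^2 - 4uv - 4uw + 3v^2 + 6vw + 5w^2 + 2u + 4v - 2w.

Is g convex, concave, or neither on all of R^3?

g is quadratic, so its Hessian is the constant matrix H = [[8, -4, -4], [-4, 6, 6], [-4, 6, 10]].
Leading principal minors: 8, 32, 128.
All positive ⇒ H ≻ 0 ⇒ convex.

convex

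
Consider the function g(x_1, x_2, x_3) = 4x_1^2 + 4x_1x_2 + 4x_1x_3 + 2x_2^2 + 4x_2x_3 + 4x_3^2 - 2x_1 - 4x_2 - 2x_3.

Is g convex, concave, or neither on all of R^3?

g is quadratic, so its Hessian is the constant matrix H = [[8, 4, 4], [4, 4, 4], [4, 4, 8]].
Leading principal minors: 8, 16, 64.
All positive ⇒ H ≻ 0 ⇒ convex.

convex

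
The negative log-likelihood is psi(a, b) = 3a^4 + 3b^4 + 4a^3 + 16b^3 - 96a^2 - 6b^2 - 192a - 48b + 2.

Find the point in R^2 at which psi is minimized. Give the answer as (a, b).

(4, -4)

psi(a,b) separates as P(a) + Q(b) + 2, so its minimum is min P + min Q + 2.
P'(a) = 12(a - 4)(a + 1)(a + 4) vanishes at a ∈ {-4, -1, 4}; Q'(b) = 12(b - 1)(b + 1)(b + 4) vanishes at b ∈ {-4, -1, 1}.
Local minima of P (where P''>0): P(-4)=-256, P(4)=-1280. Local minima of Q: Q(-4)=-160, Q(1)=-35.
So the global minimum of psi is P(4) + Q(-4) + 2 = -1280 − 160 + 2 = -1438, attained at (4, -4).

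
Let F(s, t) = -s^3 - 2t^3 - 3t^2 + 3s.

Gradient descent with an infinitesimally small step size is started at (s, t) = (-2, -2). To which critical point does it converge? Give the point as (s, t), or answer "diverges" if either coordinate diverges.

F is separable, so gradient descent decouples: s follows -∂F/∂s, t follows -∂F/∂t.
∂F/∂s = -3(s - 1)(s + 1); at s=-2 this is -9, so s increases.
∂F/∂t = -6t(t + 1); at t=-2 this is -12, so t increases.
s converges to its nearest critical value -1 (a local min of the s-part); t converges to -1. The iterate converges to (-1, -1).

(-1, -1)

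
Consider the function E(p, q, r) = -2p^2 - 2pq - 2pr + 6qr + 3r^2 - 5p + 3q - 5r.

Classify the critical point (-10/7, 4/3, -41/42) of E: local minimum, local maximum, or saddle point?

The Hessian is constant: H = [[-4, -2, -2], [-2, 0, 6], [-2, 6, 6]].
Leading principal minors: Δ₁ = -4, Δ₂ = -4, Δ₃ = 168.
The minors fit neither the all-positive nor the alternating-sign pattern, so H is indefinite: a saddle point.

saddle point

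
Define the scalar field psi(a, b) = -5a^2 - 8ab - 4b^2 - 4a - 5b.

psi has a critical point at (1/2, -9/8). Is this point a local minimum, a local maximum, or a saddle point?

local maximum

The Hessian of psi is constant: H = [[-10, -8], [-8, -8]].
det(H) = (-10)·(-8) − (-8)² = 16.
det(H) > 0 and tr(H) = -18 < 0, so H is negative definite and the point is a local maximum.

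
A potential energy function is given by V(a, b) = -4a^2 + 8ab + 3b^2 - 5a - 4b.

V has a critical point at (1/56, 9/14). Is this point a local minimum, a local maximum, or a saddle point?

saddle point

The Hessian of V is constant: H = [[-8, 8], [8, 6]].
det(H) = (-8)·6 − 8² = -112.
Since det(H) < 0, H is indefinite and the critical point is a saddle point.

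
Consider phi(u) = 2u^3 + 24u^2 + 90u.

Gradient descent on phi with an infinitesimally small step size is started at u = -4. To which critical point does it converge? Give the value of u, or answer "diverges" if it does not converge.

phi'(u) = 6(u + 3)(u + 5), so phi'(-4) = -6.
Gradient descent moves in the -phi' direction, i.e. u is increasing.
The nearest critical point in that direction is u = -3, where phi'' = 12 > 0 (a local minimum). The iterate converges there.

-3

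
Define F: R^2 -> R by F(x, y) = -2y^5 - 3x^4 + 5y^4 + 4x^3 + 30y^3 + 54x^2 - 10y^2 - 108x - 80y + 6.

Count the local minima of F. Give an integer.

2

F separates as a function of x plus a function of y, so ∇F=0 decouples.
∂F/∂x = -12(x - 3)(x - 1)(x + 3) = 0 at x ∈ {-3, 1, 3}; ∂F/∂y = -10(y - 4)(y - 1)(y + 1)(y + 2) = 0 at y ∈ {-2, -1, 1, 4}.
The Hessian is diagonal: diag(F_xx, F_yy). Second derivatives: F_xx(-3)=-288, F_xx(1)=96, F_xx(3)=-144; F_yy(-2)=180, F_yy(-1)=-100, F_yy(1)=180, F_yy(4)=-900.
Local minima occur where both diagonal entries positive: (1, -2), (1, 1). Count: 2.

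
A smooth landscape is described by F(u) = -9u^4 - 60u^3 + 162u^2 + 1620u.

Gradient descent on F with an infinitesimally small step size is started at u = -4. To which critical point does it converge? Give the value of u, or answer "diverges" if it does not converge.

F'(u) = -36(u - 3)(u + 3)(u + 5), so F'(-4) = -252.
Gradient descent moves in the -F' direction, i.e. u is increasing.
The nearest critical point in that direction is u = -3, where F'' = 432 > 0 (a local minimum). The iterate converges there.

-3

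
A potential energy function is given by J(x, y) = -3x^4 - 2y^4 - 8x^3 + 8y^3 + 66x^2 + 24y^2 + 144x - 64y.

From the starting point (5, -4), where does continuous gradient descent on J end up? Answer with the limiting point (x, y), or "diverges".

diverges

J is separable, so gradient descent decouples: x follows -∂J/∂x, y follows -∂J/∂y.
∂J/∂x = -12(x - 3)(x + 1)(x + 4); at x=5 this is -1296, so x increases.
∂J/∂y = -8(y - 4)(y - 1)(y + 2); at y=-4 this is 640, so y decreases.
The x-coordinate has no critical point in that direction and runs off to infinity.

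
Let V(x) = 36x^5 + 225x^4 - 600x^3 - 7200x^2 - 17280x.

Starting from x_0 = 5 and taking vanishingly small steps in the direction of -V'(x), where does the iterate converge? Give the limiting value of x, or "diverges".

V'(x) = 180(x - 4)(x + 2)(x + 3)(x + 4), so V'(5) = 90720.
Gradient descent moves in the -V' direction, i.e. x is decreasing.
The nearest critical point in that direction is x = 4, where V'' = 60480 > 0 (a local minimum). The iterate converges there.

4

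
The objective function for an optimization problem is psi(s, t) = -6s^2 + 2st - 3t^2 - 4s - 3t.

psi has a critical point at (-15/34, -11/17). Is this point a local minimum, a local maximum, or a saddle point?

local maximum

The Hessian of psi is constant: H = [[-12, 2], [2, -6]].
det(H) = (-12)·(-6) − 2² = 68.
det(H) > 0 and tr(H) = -18 < 0, so H is negative definite and the point is a local maximum.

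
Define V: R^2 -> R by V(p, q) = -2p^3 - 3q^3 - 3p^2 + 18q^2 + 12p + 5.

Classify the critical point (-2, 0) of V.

local minimum

The mixed partial ∂²V/∂p∂q is 0, so the Hessian at any point is diag(V_pp, V_qq) = diag(-6(2p + 1), 18(-q + 2)).
At (-2, 0): H = diag(18, 36).
Both eigenvalues are positive, so H is positive definite: a local minimum.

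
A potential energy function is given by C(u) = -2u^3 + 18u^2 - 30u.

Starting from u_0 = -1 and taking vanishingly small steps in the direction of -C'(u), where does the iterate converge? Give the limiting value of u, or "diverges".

1

C'(u) = -6(u - 5)(u - 1), so C'(-1) = -72.
Gradient descent moves in the -C' direction, i.e. u is increasing.
The nearest critical point in that direction is u = 1, where C'' = 24 > 0 (a local minimum). The iterate converges there.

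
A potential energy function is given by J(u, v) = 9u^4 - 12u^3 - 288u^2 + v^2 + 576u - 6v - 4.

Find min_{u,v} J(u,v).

-3853

J(u,v) separates as P(u) + Q(v) − 4, so its minimum is min P + min Q − 4.
P'(u) = 36(u - 4)(u - 1)(u + 4) vanishes at u ∈ {-4, 1, 4}; Q'(v) = 2v - 6 vanishes at v ∈ {3}.
Local minima of P (where P''>0): P(-4)=-3840, P(4)=-768. Local minima of Q: Q(3)=-9.
So the global minimum of J is P(-4) + Q(3) − 4 = -3840 − 9 − 4 = -3853, attained at (-4, 3).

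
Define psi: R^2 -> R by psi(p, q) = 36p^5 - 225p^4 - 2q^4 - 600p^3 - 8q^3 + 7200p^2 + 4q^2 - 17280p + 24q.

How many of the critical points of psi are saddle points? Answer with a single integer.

psi separates as a function of p plus a function of q, so ∇psi=0 decouples.
∂psi/∂p = 180(p - 4)(p - 3)(p - 2)(p + 4) = 0 at p ∈ {-4, 2, 3, 4}; ∂psi/∂q = -8(q - 1)(q + 1)(q + 3) = 0 at q ∈ {-3, -1, 1}.
The Hessian is diagonal: diag(psi_pp, psi_qq). Second derivatives: psi_pp(-4)=-60480, psi_pp(2)=2160, psi_pp(3)=-1260, psi_pp(4)=2880; psi_qq(-3)=-64, psi_qq(-1)=32, psi_qq(1)=-64.
Saddle points occur where the two diagonal entries have opposite signs: (-4, -1), (2, -3), (2, 1), (3, -1), (4, -3), (4, 1). Count: 6.

6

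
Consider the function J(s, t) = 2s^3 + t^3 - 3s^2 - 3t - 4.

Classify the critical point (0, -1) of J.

local maximum

The mixed partial ∂²J/∂s∂t is 0, so the Hessian at any point is diag(J_ss, J_tt) = diag(6(2s - 1), 6t).
At (0, -1): H = diag(-6, -6).
Both eigenvalues are negative, so H is negative definite: a local maximum.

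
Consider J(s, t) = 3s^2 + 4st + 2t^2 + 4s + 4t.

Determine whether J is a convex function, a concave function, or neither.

convex

J is quadratic, so its Hessian is the constant matrix H = [[6, 4], [4, 4]].
det(H) = 8, tr(H) = 10.
det(H) > 0 and tr(H) > 0, so H is positive definite everywhere: convex.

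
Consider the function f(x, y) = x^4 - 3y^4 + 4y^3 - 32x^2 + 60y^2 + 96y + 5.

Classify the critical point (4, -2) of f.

The mixed partial ∂²f/∂x∂y is 0, so the Hessian at any point is diag(f_xx, f_yy) = diag(4(3x^2 - 16), 12(-3y^2 + 2y + 10)).
At (4, -2): H = diag(128, -72).
The eigenvalues have opposite signs, so H is indefinite: a saddle point.

saddle point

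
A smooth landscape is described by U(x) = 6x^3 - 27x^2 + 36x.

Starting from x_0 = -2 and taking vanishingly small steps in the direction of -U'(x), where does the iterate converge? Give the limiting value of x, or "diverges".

U'(x) = 18(x - 2)(x - 1), so U'(-2) = 216.
Gradient descent moves in the -U' direction, i.e. x is decreasing.
There is no critical point below x=-2, and U' keeps the same sign, so the iterate runs off to −∞.

diverges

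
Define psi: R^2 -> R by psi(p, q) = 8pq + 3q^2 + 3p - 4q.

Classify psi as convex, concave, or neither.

psi is quadratic, so its Hessian is the constant matrix H = [[0, 8], [8, 6]].
det(H) = -64, tr(H) = 6.
det(H) < 0, so H is indefinite: neither convex nor concave.

neither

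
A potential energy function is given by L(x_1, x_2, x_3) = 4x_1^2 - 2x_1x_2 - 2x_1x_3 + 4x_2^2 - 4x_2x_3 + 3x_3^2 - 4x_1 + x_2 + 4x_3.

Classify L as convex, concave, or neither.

L is quadratic, so its Hessian is the constant matrix H = [[8, -2, -2], [-2, 8, -4], [-2, -4, 6]].
Leading principal minors: 8, 60, 168.
All positive ⇒ H ≻ 0 ⇒ convex.

convex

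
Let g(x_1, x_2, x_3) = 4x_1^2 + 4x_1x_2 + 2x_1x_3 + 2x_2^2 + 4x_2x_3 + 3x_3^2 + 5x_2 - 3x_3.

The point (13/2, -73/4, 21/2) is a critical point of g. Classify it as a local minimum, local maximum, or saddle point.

The Hessian is constant: H = [[8, 4, 2], [4, 4, 4], [2, 4, 6]].
Leading principal minors: Δ₁ = 8, Δ₂ = 16, Δ₃ = 16.
All leading minors are positive, so H is positive definite: a local minimum.

local minimum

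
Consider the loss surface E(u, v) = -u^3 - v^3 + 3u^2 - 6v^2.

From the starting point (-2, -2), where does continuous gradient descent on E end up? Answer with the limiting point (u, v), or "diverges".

E is separable, so gradient descent decouples: u follows -∂E/∂u, v follows -∂E/∂v.
∂E/∂u = -3u(u - 2); at u=-2 this is -24, so u increases.
∂E/∂v = -3v(v + 4); at v=-2 this is 12, so v decreases.
u converges to its nearest critical value 0 (a local min of the u-part); v converges to -4. The iterate converges to (0, -4).

(0, -4)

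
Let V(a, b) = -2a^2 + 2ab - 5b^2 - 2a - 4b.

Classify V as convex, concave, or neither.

concave

V is quadratic, so its Hessian is the constant matrix H = [[-4, 2], [2, -10]].
det(H) = 36, tr(H) = -14.
det(H) > 0 and tr(H) < 0, so H is negative definite everywhere: concave.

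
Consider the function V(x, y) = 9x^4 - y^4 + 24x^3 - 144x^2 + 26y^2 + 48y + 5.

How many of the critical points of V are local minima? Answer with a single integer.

2

V separates as a function of x plus a function of y, so ∇V=0 decouples.
∂V/∂x = 36x(x - 2)(x + 4) = 0 at x ∈ {-4, 0, 2}; ∂V/∂y = -4(y - 4)(y + 1)(y + 3) = 0 at y ∈ {-3, -1, 4}.
The Hessian is diagonal: diag(V_xx, V_yy). Second derivatives: V_xx(-4)=864, V_xx(0)=-288, V_xx(2)=432; V_yy(-3)=-56, V_yy(-1)=40, V_yy(4)=-140.
Local minima occur where both diagonal entries positive: (-4, -1), (2, -1). Count: 2.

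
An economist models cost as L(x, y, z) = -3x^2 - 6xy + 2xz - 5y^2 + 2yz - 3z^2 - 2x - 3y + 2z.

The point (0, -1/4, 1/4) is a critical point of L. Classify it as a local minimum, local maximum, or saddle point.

The Hessian is constant: H = [[-6, -6, 2], [-6, -10, 2], [2, 2, -6]].
Leading principal minors: Δ₁ = -6, Δ₂ = 24, Δ₃ = -128.
The minors alternate sign starting negative (−, +, −), so H is negative definite: a local maximum.

local maximum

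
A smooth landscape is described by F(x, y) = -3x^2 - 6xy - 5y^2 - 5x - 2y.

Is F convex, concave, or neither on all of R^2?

F is quadratic, so its Hessian is the constant matrix H = [[-6, -6], [-6, -10]].
det(H) = 24, tr(H) = -16.
det(H) > 0 and tr(H) < 0, so H is negative definite everywhere: concave.

concave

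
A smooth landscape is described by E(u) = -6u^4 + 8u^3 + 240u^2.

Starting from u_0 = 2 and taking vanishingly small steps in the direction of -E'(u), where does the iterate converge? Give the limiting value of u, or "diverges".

0

E'(u) = -24u(u - 5)(u + 4), so E'(2) = 864.
Gradient descent moves in the -E' direction, i.e. u is decreasing.
The nearest critical point in that direction is u = 0, where E'' = 480 > 0 (a local minimum). The iterate converges there.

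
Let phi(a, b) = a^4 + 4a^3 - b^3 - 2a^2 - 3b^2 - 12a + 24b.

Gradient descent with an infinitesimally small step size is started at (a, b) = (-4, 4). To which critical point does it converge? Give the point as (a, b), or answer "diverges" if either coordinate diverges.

phi is separable, so gradient descent decouples: a follows -∂phi/∂a, b follows -∂phi/∂b.
∂phi/∂a = 4(a - 1)(a + 1)(a + 3); at a=-4 this is -60, so a increases.
∂phi/∂b = -3(b - 2)(b + 4); at b=4 this is -48, so b increases.
The b-coordinate has no critical point in that direction and runs off to infinity.

diverges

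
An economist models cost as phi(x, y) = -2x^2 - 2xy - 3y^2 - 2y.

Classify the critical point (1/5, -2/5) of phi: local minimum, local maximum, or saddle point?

local maximum

The Hessian of phi is constant: H = [[-4, -2], [-2, -6]].
det(H) = (-4)·(-6) − (-2)² = 20.
det(H) > 0 and tr(H) = -10 < 0, so H is negative definite and the point is a local maximum.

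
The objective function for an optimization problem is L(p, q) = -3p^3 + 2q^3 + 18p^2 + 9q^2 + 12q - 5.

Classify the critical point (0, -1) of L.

The mixed partial ∂²L/∂p∂q is 0, so the Hessian at any point is diag(L_pp, L_qq) = diag(18(-p + 2), 6(2q + 3)).
At (0, -1): H = diag(36, 6).
Both eigenvalues are positive, so H is positive definite: a local minimum.

local minimum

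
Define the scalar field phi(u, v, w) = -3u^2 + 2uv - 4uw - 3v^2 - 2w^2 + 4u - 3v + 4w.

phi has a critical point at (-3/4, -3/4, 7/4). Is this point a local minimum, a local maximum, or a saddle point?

local maximum

The Hessian is constant: H = [[-6, 2, -4], [2, -6, 0], [-4, 0, -4]].
Leading principal minors: Δ₁ = -6, Δ₂ = 32, Δ₃ = -32.
The minors alternate sign starting negative (−, +, −), so H is negative definite: a local maximum.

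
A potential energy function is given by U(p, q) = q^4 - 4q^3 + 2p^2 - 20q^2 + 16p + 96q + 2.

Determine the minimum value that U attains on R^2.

-309

U(p,q) separates as A(p) + B(q) + 2, so its minimum is min A + min B + 2.
A'(p) = 4p + 16 vanishes at p ∈ {-4}; B'(q) = 4(q - 4)(q - 2)(q + 3) vanishes at q ∈ {-3, 2, 4}.
Local minima of A (where A''>0): A(-4)=-32. Local minima of B: B(-3)=-279, B(4)=64.
So the global minimum of U is A(-4) + B(-3) + 2 = -32 − 279 + 2 = -309, attained at (-4, -3).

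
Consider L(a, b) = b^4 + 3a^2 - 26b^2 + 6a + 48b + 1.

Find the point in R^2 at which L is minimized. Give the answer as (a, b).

L(a,b) separates as P(a) + Q(b) + 1, so its minimum is min P + min Q + 1.
P'(a) = 6a + 6 vanishes at a ∈ {-1}; Q'(b) = 4(b - 3)(b - 1)(b + 4) vanishes at b ∈ {-4, 1, 3}.
Local minima of P (where P''>0): P(-1)=-3. Local minima of Q: Q(-4)=-352, Q(3)=-9.
So the global minimum of L is P(-1) + Q(-4) + 1 = -3 − 352 + 1 = -354, attained at (-1, -4).

(-1, -4)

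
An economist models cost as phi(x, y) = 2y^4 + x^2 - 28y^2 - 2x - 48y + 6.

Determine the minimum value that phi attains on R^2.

phi(x,y) separates as P(x) + Q(y) + 6, so its minimum is min P + min Q + 6.
P'(x) = 2x - 2 vanishes at x ∈ {1}; Q'(y) = 8(y - 3)(y + 1)(y + 2) vanishes at y ∈ {-2, -1, 3}.
Local minima of P (where P''>0): P(1)=-1. Local minima of Q: Q(-2)=16, Q(3)=-234.
So the global minimum of phi is P(1) + Q(3) + 6 = -1 − 234 + 6 = -229, attained at (1, 3).

-229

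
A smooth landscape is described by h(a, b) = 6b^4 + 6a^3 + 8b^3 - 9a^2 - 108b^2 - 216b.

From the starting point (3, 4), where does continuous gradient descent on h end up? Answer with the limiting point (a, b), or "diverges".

h is separable, so gradient descent decouples: a follows -∂h/∂a, b follows -∂h/∂b.
∂h/∂a = 18a(a - 1); at a=3 this is 108, so a decreases.
∂h/∂b = 24(b - 3)(b + 1)(b + 3); at b=4 this is 840, so b decreases.
a converges to its nearest critical value 1 (a local min of the a-part); b converges to 3. The iterate converges to (1, 3).

(1, 3)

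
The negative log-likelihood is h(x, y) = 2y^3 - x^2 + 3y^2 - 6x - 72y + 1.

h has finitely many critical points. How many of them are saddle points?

1

h separates as a function of x plus a function of y, so ∇h=0 decouples.
∂h/∂x = -2(x + 3) = 0 at x ∈ {-3}; ∂h/∂y = 6(y - 3)(y + 4) = 0 at y ∈ {-4, 3}.
The Hessian is diagonal: diag(h_xx, h_yy). Second derivatives: h_xx(-3)=-2; h_yy(-4)=-42, h_yy(3)=42.
Saddle points occur where the two diagonal entries have opposite signs: (-3, 3). Count: 1.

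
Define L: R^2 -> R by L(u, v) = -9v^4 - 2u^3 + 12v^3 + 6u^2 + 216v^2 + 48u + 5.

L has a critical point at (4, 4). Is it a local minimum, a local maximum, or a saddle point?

local maximum

The mixed partial ∂²L/∂u∂v is 0, so the Hessian at any point is diag(L_uu, L_vv) = diag(12(-u + 1), 36(-3v^2 + 2v + 12)).
At (4, 4): H = diag(-36, -1008).
Both eigenvalues are negative, so H is negative definite: a local maximum.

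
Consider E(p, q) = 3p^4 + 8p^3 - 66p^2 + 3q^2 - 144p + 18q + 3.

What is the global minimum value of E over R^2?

E(p,q) separates as A(p) + B(q) + 3, so its minimum is min A + min B + 3.
A'(p) = 12(p - 3)(p + 1)(p + 4) vanishes at p ∈ {-4, -1, 3}; B'(q) = 6q + 18 vanishes at q ∈ {-3}.
Local minima of A (where A''>0): A(-4)=-224, A(3)=-567. Local minima of B: B(-3)=-27.
So the global minimum of E is A(3) + B(-3) + 3 = -567 − 27 + 3 = -591, attained at (3, -3).

-591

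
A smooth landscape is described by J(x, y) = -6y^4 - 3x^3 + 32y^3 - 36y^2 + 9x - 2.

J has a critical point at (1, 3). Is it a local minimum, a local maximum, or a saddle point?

local maximum

The mixed partial ∂²J/∂x∂y is 0, so the Hessian at any point is diag(J_xx, J_yy) = diag(-18x, 24(-3y^2 + 8y - 3)).
At (1, 3): H = diag(-18, -144).
Both eigenvalues are negative, so H is negative definite: a local maximum.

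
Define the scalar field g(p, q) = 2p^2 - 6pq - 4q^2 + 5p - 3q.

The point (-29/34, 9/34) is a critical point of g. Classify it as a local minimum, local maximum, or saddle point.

saddle point

The Hessian of g is constant: H = [[4, -6], [-6, -8]].
det(H) = 4·(-8) − (-6)² = -68.
Since det(H) < 0, H is indefinite and the critical point is a saddle point.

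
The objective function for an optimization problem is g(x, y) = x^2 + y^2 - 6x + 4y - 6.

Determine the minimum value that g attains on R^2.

-19

g(x,y) separates as P(x) + Q(y) − 6, so its minimum is min P + min Q − 6.
P'(x) = 2x - 6 vanishes at x ∈ {3}; Q'(y) = 2y + 4 vanishes at y ∈ {-2}.
Local minima of P (where P''>0): P(3)=-9. Local minima of Q: Q(-2)=-4.
So the global minimum of g is P(3) + Q(-2) − 6 = -9 − 4 − 6 = -19, attained at (3, -2).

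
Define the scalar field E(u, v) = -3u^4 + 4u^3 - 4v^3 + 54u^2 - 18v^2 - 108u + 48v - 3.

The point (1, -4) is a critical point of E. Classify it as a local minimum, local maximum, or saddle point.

The mixed partial ∂²E/∂u∂v is 0, so the Hessian at any point is diag(E_uu, E_vv) = diag(12(-3u^2 + 2u + 9), -12(2v + 3)).
At (1, -4): H = diag(96, 60).
Both eigenvalues are positive, so H is positive definite: a local minimum.

local minimum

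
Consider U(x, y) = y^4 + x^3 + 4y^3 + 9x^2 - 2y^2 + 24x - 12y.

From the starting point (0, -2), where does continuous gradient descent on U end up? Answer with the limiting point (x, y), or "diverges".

(-2, -3)

U is separable, so gradient descent decouples: x follows -∂U/∂x, y follows -∂U/∂y.
∂U/∂x = 3(x + 2)(x + 4); at x=0 this is 24, so x decreases.
∂U/∂y = 4(y - 1)(y + 1)(y + 3); at y=-2 this is 12, so y decreases.
x converges to its nearest critical value -2 (a local min of the x-part); y converges to -3. The iterate converges to (-2, -3).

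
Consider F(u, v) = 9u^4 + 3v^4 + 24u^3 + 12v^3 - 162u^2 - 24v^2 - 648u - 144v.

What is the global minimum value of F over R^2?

-2265

F(u,v) separates as P(u) + Q(v), so its minimum is min P + min Q.
P'(u) = 36(u - 3)(u + 2)(u + 3) vanishes at u ∈ {-3, -2, 3}; Q'(v) = 12(v - 2)(v + 2)(v + 3) vanishes at v ∈ {-3, -2, 2}.
Local minima of P (where P''>0): P(-3)=567, P(3)=-2025. Local minima of Q: Q(-3)=135, Q(2)=-240.
So the global minimum of F is P(3) + Q(2) = -2025 − 240 = -2265, attained at (3, 2).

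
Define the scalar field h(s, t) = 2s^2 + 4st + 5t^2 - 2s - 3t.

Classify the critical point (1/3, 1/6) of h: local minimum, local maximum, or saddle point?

local minimum

The Hessian of h is constant: H = [[4, 4], [4, 10]].
det(H) = 4·10 − 4² = 24.
det(H) > 0 and tr(H) = 14 > 0, so H is positive definite and the point is a local minimum.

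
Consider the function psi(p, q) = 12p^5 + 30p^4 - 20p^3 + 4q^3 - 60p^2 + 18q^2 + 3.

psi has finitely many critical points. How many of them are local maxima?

psi separates as a function of p plus a function of q, so ∇psi=0 decouples.
∂psi/∂p = 60p(p - 1)(p + 1)(p + 2) = 0 at p ∈ {-2, -1, 0, 1}; ∂psi/∂q = 12q(q + 3) = 0 at q ∈ {-3, 0}.
The Hessian is diagonal: diag(psi_pp, psi_qq). Second derivatives: psi_pp(-2)=-360, psi_pp(-1)=120, psi_pp(0)=-120, psi_pp(1)=360; psi_qq(-3)=-36, psi_qq(0)=36.
Local maxima occur where both diagonal entries negative: (-2, -3), (0, -3). Count: 2.

2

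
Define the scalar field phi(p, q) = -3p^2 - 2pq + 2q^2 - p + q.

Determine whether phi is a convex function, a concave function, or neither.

neither

phi is quadratic, so its Hessian is the constant matrix H = [[-6, -2], [-2, 4]].
det(H) = -28, tr(H) = -2.
det(H) < 0, so H is indefinite: neither convex nor concave.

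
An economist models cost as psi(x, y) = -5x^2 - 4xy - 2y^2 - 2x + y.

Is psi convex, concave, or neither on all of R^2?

psi is quadratic, so its Hessian is the constant matrix H = [[-10, -4], [-4, -4]].
det(H) = 24, tr(H) = -14.
det(H) > 0 and tr(H) < 0, so H is negative definite everywhere: concave.

concave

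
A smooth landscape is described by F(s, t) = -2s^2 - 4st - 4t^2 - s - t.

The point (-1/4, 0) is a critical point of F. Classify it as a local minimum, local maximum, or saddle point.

local maximum

The Hessian of F is constant: H = [[-4, -4], [-4, -8]].
det(H) = (-4)·(-8) − (-4)² = 16.
det(H) > 0 and tr(H) = -12 < 0, so H is negative definite and the point is a local maximum.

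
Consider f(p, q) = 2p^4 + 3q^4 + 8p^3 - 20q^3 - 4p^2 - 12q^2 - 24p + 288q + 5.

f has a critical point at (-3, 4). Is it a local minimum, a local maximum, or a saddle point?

The mixed partial ∂²f/∂p∂q is 0, so the Hessian at any point is diag(f_pp, f_qq) = diag(8(3p^2 + 6p - 1), 12(3q^2 - 10q - 2)).
At (-3, 4): H = diag(64, 72).
Both eigenvalues are positive, so H is positive definite: a local minimum.

local minimum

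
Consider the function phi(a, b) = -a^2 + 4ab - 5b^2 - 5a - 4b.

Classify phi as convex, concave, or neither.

phi is quadratic, so its Hessian is the constant matrix H = [[-2, 4], [4, -10]].
det(H) = 4, tr(H) = -12.
det(H) > 0 and tr(H) < 0, so H is negative definite everywhere: concave.

concave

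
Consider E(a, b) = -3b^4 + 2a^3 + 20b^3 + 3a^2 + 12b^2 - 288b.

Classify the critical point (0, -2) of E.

The mixed partial ∂²E/∂a∂b is 0, so the Hessian at any point is diag(E_aa, E_bb) = diag(6(2a + 1), 12(-3b^2 + 10b + 2)).
At (0, -2): H = diag(6, -360).
The eigenvalues have opposite signs, so H is indefinite: a saddle point.

saddle point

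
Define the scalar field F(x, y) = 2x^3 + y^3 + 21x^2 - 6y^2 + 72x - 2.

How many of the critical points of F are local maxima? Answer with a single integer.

1

F separates as a function of x plus a function of y, so ∇F=0 decouples.
∂F/∂x = 6(x + 3)(x + 4) = 0 at x ∈ {-4, -3}; ∂F/∂y = 3y(y - 4) = 0 at y ∈ {0, 4}.
The Hessian is diagonal: diag(F_xx, F_yy). Second derivatives: F_xx(-4)=-6, F_xx(-3)=6; F_yy(0)=-12, F_yy(4)=12.
Local maxima occur where both diagonal entries negative: (-4, 0). Count: 1.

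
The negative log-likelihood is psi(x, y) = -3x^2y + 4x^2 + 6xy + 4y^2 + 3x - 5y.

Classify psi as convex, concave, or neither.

neither

The term -3x^2y is cubic, so the Hessian is not constant.
∂²psi/∂x² = -6y + 8, which takes both signs as y varies (negative for sufficiently large y). A diagonal entry of the Hessian changing sign means the Hessian is neither positive- nor negative-semidefinite on all of R^2.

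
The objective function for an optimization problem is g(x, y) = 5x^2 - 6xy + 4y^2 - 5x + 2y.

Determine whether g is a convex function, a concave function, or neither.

convex

g is quadratic, so its Hessian is the constant matrix H = [[10, -6], [-6, 8]].
det(H) = 44, tr(H) = 18.
det(H) > 0 and tr(H) > 0, so H is positive definite everywhere: convex.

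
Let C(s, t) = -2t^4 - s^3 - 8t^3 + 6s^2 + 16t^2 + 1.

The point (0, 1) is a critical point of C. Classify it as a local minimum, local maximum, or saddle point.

The mixed partial ∂²C/∂s∂t is 0, so the Hessian at any point is diag(C_ss, C_tt) = diag(6(-s + 2), 8(-3t^2 - 6t + 4)).
At (0, 1): H = diag(12, -40).
The eigenvalues have opposite signs, so H is indefinite: a saddle point.

saddle point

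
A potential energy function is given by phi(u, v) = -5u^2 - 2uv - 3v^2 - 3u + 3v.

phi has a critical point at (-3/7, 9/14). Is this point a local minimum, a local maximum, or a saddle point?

The Hessian of phi is constant: H = [[-10, -2], [-2, -6]].
det(H) = (-10)·(-6) − (-2)² = 56.
det(H) > 0 and tr(H) = -16 < 0, so H is negative definite and the point is a local maximum.

local maximum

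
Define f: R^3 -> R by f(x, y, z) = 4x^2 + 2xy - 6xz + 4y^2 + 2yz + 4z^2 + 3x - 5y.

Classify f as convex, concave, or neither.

f is quadratic, so its Hessian is the constant matrix H = [[8, 2, -6], [2, 8, 2], [-6, 2, 8]].
Leading principal minors: 8, 60, 112.
All positive ⇒ H ≻ 0 ⇒ convex.

convex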